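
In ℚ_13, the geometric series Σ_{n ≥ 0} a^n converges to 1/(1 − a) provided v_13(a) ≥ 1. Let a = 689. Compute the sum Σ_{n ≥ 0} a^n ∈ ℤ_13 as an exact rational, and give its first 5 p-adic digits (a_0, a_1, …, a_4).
Σ a^n = 1/(1 − a) = -1/688;  first 5 digits = (1, 1, 5, 9, 3)

v_13(a) = 1 ≥ 1, so the series converges in ℤ_13 to 1/(1 − a) = 1/(1 − 689) = -1/688. Expand this rational in ℤ_13: compute digits iteratively via d_i = x_i mod 13, x_{i+1} = (x_i − d_i)/13. The first 5 digits are (1, 1, 5, 9, 3).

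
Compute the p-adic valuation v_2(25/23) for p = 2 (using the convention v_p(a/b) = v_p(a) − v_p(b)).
v_2(25/23) = 0

Factor powers of 2 from the numerator and denominator of the reduced fraction: 25 = 2^0 · 25 and 23 = 2^0 · 23. Apply v_p(a/b) = v_p(a) − v_p(b): v_2(25/23) = 0 − 0 = 0.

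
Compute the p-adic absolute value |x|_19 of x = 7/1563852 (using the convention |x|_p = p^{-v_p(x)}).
|7/1563852|_19 = 130321

Step 1 — compute v_19(x) by factoring powers of 19 out of the numerator and denominator: v_19(7/1563852) = -4. Step 2 — apply |x|_p = p^{-v_p(x)} = 19^{4} = 130321.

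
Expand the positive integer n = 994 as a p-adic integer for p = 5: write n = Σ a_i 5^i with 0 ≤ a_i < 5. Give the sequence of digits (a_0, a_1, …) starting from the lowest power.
(a_0, a_1, …) = (4, 3, 4, 2, 1)

Repeated division by 5 gives the digits low-to-high: 994 = 4 + 3·5^1 + 4·5^2 + 2·5^3 + 1·5^4. Digit sequence: (4, 3, 4, 2, 1).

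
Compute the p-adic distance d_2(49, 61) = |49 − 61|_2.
d_2(49, 61) = 1/4

Step 1 — x − y = 49 − 61 = -12. Step 2 — v_2(-12) = 2 (factor: -12 = −(2^2 · 3); the sign does not affect v_p). Step 3 — |x − y|_2 = 2^{-2} = 1/4.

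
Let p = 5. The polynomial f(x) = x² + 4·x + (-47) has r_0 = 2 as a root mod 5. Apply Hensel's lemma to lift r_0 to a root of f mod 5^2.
r_1 = 22 (mod 25)

Hensel: r_{i+1} = r_i − f(r_i)·(f′(r_i))^{-1} mod 5^{i+2}, f′(x) = 2x + 4. Iterate:
  r_0 = 2 (mod 5)
  r_1 = 22 (mod 25)
Final: r = 22 satisfies f(r) ≡ 0 mod 5^2.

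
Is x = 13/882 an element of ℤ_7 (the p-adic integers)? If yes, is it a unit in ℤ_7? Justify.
x ∉ ℤ_7 (v_7(x) = -2 < 0)

ℤ_7 = {x ∈ ℚ_7 : v_7(x) ≥ 0} and ℤ_7^× = {x ∈ ℤ_7 : v_7(x) = 0}. Here v_7(13/882) = v_7(num) − v_7(den) = -2; compare against these criteria.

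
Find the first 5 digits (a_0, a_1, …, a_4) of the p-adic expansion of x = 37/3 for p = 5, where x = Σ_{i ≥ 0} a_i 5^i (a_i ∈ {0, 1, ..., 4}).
(a_0, …, a_4) = (4, 0, 2, 3, 1)

v_5(37/3) = 0 (numerator and denominator both coprime to 5), so x ∈ ℤ_5^×. Compute digits iteratively via a_i = x_i mod 5, x_{i+1} = (x_i − a_i)/5, with x_0 = x:
  x_0 = 37/3;  a_0 = 4;  x_1 = (x_0 − 4)/5 = 5/3
  x_1 = 5/3;  a_1 = 0;  x_2 = (x_1 − 0)/5 = 1/3
  x_2 = 1/3;  a_2 = 2;  x_3 = (x_2 − 2)/5 = -1/3
  x_3 = -1/3;  a_3 = 3;  x_4 = (x_3 − 3)/5 = -2/3
  x_4 = -2/3;  a_4 = 1;  x_5 = (x_4 − 1)/5 = -1/3
Digits: (4, 0, 2, 3, 1).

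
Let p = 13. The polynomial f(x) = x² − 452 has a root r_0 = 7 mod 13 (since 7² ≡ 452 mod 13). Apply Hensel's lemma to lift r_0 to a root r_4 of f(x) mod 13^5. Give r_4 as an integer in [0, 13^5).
r_4 = 329284 (mod 371293)

Hensel's recurrence: r_{i+1} = r_i − f(r_i)·(f′(r_i))^{-1} mod 13^{i+2}, with f′(x) = 2x. Iterate:
  r_0 = 7 (mod 13)
  r_1 = 72 (mod 169)
  r_2 = 1931 (mod 2197)
  r_3 = 15113 (mod 28561)
  r_4 = 329284 (mod 371293)
Final: r_4 = 329284, and one checks f(r_4) ≡ 0 mod 13^5.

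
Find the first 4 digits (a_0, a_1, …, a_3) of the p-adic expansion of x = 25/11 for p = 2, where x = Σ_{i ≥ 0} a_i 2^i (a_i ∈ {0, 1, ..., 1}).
(a_0, …, a_3) = (1, 1, 0, 1)

v_2(25/11) = 0 (numerator and denominator both coprime to 2), so x ∈ ℤ_2^×. Compute digits iteratively via a_i = x_i mod 2, x_{i+1} = (x_i − a_i)/2, with x_0 = x:
  x_0 = 25/11;  a_0 = 1;  x_1 = (x_0 − 1)/2 = 7/11
  x_1 = 7/11;  a_1 = 1;  x_2 = (x_1 − 1)/2 = -2/11
  x_2 = -2/11;  a_2 = 0;  x_3 = (x_2 − 0)/2 = -1/11
  x_3 = -1/11;  a_3 = 1;  x_4 = (x_3 − 1)/2 = -6/11
Digits: (1, 1, 0, 1).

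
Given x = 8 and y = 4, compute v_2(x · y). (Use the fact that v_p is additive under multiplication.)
v_2(32) = 5

v_p(x) = 3 (factor: 8 = 2^3 · 1); v_p(y) = 2 (factor: 4 = 2^2 · 1). Additivity: v_p(xy) = v_p(x) + v_p(y) = 3 + 2 = 5. (Direct check: xy = 32 = 2^5 · (1).)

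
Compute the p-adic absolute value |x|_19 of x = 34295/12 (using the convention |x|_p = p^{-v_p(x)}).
|34295/12|_19 = 1/6859

Step 1 — compute v_19(x) by factoring powers of 19 out of the numerator and denominator: v_19(34295/12) = 3. Step 2 — apply |x|_p = p^{-v_p(x)} = 19^{-3} = 1/6859.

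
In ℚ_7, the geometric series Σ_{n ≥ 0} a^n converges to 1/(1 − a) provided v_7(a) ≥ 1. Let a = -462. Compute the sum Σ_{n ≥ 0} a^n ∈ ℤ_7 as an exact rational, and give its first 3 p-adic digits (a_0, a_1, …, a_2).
Σ a^n = 1/(1 − a) = 1/463;  first 3 digits = (1, 4, 6)

v_7(a) = 1 ≥ 1, so the series converges in ℤ_7 to 1/(1 − a) = 1/(1 − (-462)) = 1/463. Expand this rational in ℤ_7: compute digits iteratively via d_i = x_i mod 7, x_{i+1} = (x_i − d_i)/7. The first 3 digits are (1, 4, 6).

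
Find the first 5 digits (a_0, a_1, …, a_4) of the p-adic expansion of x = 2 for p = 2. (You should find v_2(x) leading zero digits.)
(a_0, …, a_4) = (0, 1, 0, 0, 0)

v_2(2) = 1, so a_0 = ... = a_0 = 0. Factor out: x = 2^1 · u with u = 1 a unit in ℤ_2. Expand u iteratively via a_{v+i} = u_i mod 2, u_{i+1} = (u_i − a_{v+i})/2:
  u_0 = 1;  a_1 = 1;  u_1 = (u_0 − 1)/2 = 0
  u_1 = 0;  a_2 = 0;  u_2 = (u_1 − 0)/2 = 0
  u_2 = 0;  a_3 = 0;  u_3 = (u_2 − 0)/2 = 0
  u_3 = 0;  a_4 = 0;  u_4 = (u_3 − 0)/2 = 0
Digits: (0, 1, 0, 0, 0).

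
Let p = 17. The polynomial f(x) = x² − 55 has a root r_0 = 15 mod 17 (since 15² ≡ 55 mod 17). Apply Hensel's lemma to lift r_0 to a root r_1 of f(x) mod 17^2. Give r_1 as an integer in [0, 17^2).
r_1 = 202 (mod 289)

Hensel's recurrence: r_{i+1} = r_i − f(r_i)·(f′(r_i))^{-1} mod 17^{i+2}, with f′(x) = 2x. Iterate:
  r_0 = 15 (mod 17)
  r_1 = 202 (mod 289)
Final: r_1 = 202, and one checks f(r_1) ≡ 0 mod 17^2.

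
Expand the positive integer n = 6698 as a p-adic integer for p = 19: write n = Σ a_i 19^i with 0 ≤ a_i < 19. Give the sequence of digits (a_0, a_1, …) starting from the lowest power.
(a_0, a_1, …) = (10, 10, 18)

Repeated division by 19 gives the digits low-to-high: 6698 = 10 + 10·19^1 + 18·19^2. Digit sequence: (10, 10, 18).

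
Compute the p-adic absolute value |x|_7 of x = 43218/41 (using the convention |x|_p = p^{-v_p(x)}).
|43218/41|_7 = 1/2401

Step 1 — compute v_7(x) by factoring powers of 7 out of the numerator and denominator: v_7(43218/41) = 4. Step 2 — apply |x|_p = p^{-v_p(x)} = 7^{-4} = 1/2401.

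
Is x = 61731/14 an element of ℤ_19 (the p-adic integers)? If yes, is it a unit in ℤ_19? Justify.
x ∈ ℤ_19 but not a unit; v_19(x) = 3 > 0

ℤ_19 = {x ∈ ℚ_19 : v_19(x) ≥ 0} and ℤ_19^× = {x ∈ ℤ_19 : v_19(x) = 0}. Here v_19(61731/14) = v_19(num) − v_19(den) = 3; compare against these criteria.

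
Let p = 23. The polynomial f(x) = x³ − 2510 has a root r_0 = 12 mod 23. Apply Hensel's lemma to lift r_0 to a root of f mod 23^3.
r_2 = 10753 (mod 12167)

Hensel: r_{i+1} = r_i − f(r_i)/f′(r_i) mod 23^{i+2}, where f′(x) = 3x². Iterate:
  r_0 = 12 (mod 23)
  r_1 = 173 (mod 529)
  r_2 = 10753 (mod 12167)
Final: r = 10753 with f(r) ≡ 0 mod 23^3.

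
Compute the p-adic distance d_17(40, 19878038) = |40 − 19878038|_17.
d_17(40, 19878038) = 1/1419857

Step 1 — x − y = 40 − 19878038 = -19877998. Step 2 — v_17(-19877998) = 5 (factor: -19877998 = −(17^5 · 14); the sign does not affect v_p). Step 3 — |x − y|_17 = 17^{-5} = 1/1419857.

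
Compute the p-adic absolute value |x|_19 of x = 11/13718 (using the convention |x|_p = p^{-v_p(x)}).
|11/13718|_19 = 6859

Step 1 — compute v_19(x) by factoring powers of 19 out of the numerator and denominator: v_19(11/13718) = -3. Step 2 — apply |x|_p = p^{-v_p(x)} = 19^{3} = 6859.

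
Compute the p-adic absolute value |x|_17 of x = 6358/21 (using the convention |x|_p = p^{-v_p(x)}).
|6358/21|_17 = 1/289

Step 1 — compute v_17(x) by factoring powers of 17 out of the numerator and denominator: v_17(6358/21) = 2. Step 2 — apply |x|_p = p^{-v_p(x)} = 17^{-2} = 1/289.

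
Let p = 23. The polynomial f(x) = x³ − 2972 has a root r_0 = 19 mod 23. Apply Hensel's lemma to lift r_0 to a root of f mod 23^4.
r_3 = 189838 (mod 279841)

Hensel: r_{i+1} = r_i − f(r_i)/f′(r_i) mod 23^{i+2}, where f′(x) = 3x². Iterate:
  r_0 = 19 (mod 23)
  r_1 = 456 (mod 529)
  r_2 = 7333 (mod 12167)
  r_3 = 189838 (mod 279841)
Final: r = 189838 with f(r) ≡ 0 mod 23^4.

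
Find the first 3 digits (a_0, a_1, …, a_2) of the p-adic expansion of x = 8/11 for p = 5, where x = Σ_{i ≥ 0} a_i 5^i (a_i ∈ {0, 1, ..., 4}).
(a_0, …, a_2) = (3, 0, 4)

v_5(8/11) = 0 (numerator and denominator both coprime to 5), so x ∈ ℤ_5^×. Compute digits iteratively via a_i = x_i mod 5, x_{i+1} = (x_i − a_i)/5, with x_0 = x:
  x_0 = 8/11;  a_0 = 3;  x_1 = (x_0 − 3)/5 = -5/11
  x_1 = -5/11;  a_1 = 0;  x_2 = (x_1 − 0)/5 = -1/11
  x_2 = -1/11;  a_2 = 4;  x_3 = (x_2 − 4)/5 = -9/11
Digits: (3, 0, 4).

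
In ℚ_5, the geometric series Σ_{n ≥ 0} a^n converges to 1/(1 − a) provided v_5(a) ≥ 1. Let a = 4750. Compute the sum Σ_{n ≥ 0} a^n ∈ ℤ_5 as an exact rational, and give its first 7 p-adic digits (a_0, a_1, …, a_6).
Σ a^n = 1/(1 − a) = -1/4749;  first 7 digits = (1, 0, 0, 3, 2, 1, 4)

v_5(a) = 3 ≥ 1, so the series converges in ℤ_5 to 1/(1 − a) = 1/(1 − 4750) = -1/4749. Expand this rational in ℤ_5: compute digits iteratively via d_i = x_i mod 5, x_{i+1} = (x_i − d_i)/5. The first 7 digits are (1, 0, 0, 3, 2, 1, 4).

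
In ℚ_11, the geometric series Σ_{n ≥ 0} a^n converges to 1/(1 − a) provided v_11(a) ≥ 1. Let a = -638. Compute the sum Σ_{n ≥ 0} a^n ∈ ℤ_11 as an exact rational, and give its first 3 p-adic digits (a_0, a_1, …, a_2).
Σ a^n = 1/(1 − a) = 1/639;  first 3 digits = (1, 8, 3)

v_11(a) = 1 ≥ 1, so the series converges in ℤ_11 to 1/(1 − a) = 1/(1 − (-638)) = 1/639. Expand this rational in ℤ_11: compute digits iteratively via d_i = x_i mod 11, x_{i+1} = (x_i − d_i)/11. The first 3 digits are (1, 8, 3).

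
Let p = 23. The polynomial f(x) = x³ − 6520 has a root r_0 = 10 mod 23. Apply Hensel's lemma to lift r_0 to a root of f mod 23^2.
r_1 = 240 (mod 529)

Hensel: r_{i+1} = r_i − f(r_i)/f′(r_i) mod 23^{i+2}, where f′(x) = 3x². Iterate:
  r_0 = 10 (mod 23)
  r_1 = 240 (mod 529)
Final: r = 240 with f(r) ≡ 0 mod 23^2.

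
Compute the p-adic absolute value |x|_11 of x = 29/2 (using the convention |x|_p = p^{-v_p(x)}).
|29/2|_11 = 1

Step 1 — compute v_11(x) by factoring powers of 11 out of the numerator and denominator: v_11(29/2) = 0. Step 2 — apply |x|_p = p^{-v_p(x)} = 11^{0} = 1.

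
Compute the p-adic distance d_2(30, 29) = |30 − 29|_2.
d_2(30, 29) = 1

Step 1 — x − y = 30 − 29 = 1. Step 2 — v_2(1) = 0 (factor: 1 = (2^0 · 1); the sign does not affect v_p). Step 3 — |x − y|_2 = 2^{0} = 1.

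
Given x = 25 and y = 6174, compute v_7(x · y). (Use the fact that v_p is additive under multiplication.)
v_7(154350) = 3

v_p(x) = 0 (factor: 25 = 7^0 · 25); v_p(y) = 3 (factor: 6174 = 7^3 · 18). Additivity: v_p(xy) = v_p(x) + v_p(y) = 0 + 3 = 3. (Direct check: xy = 154350 = 7^3 · (450).)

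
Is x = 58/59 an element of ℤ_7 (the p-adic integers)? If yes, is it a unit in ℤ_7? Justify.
x ∈ ℤ_7^× (unit); v_7(x) = 0

ℤ_7 = {x ∈ ℚ_7 : v_7(x) ≥ 0} and ℤ_7^× = {x ∈ ℤ_7 : v_7(x) = 0}. Here v_7(58/59) = v_7(num) − v_7(den) = 0; compare against these criteria.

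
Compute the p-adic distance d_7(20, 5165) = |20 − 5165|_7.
d_7(20, 5165) = 1/343

Step 1 — x − y = 20 − 5165 = -5145. Step 2 — v_7(-5145) = 3 (factor: -5145 = −(7^3 · 15); the sign does not affect v_p). Step 3 — |x − y|_7 = 7^{-3} = 1/343.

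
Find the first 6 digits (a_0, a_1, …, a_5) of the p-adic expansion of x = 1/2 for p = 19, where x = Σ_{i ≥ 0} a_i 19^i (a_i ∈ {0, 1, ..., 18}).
(a_0, …, a_5) = (10, 9, 9, 9, 9, 9)

v_19(1/2) = 0 (numerator and denominator both coprime to 19), so x ∈ ℤ_19^×. Compute digits iteratively via a_i = x_i mod 19, x_{i+1} = (x_i − a_i)/19, with x_0 = x:
  x_0 = 1/2;  a_0 = 10;  x_1 = (x_0 − 10)/19 = -1/2
  x_1 = -1/2;  a_1 = 9;  x_2 = (x_1 − 9)/19 = -1/2
  x_2 = -1/2;  a_2 = 9;  x_3 = (x_2 − 9)/19 = -1/2
  x_3 = -1/2;  a_3 = 9;  x_4 = (x_3 − 9)/19 = -1/2
  x_4 = -1/2;  a_4 = 9;  x_5 = (x_4 − 9)/19 = -1/2
  x_5 = -1/2;  a_5 = 9;  x_6 = (x_5 − 9)/19 = -1/2
Digits: (10, 9, 9, 9, 9, 9).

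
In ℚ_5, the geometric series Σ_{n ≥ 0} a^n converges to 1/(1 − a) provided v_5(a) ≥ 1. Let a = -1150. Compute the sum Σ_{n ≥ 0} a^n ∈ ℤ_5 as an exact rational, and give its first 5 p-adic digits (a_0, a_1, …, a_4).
Σ a^n = 1/(1 − a) = 1/1151;  first 5 digits = (1, 0, 4, 0, 4)

v_5(a) = 2 ≥ 1, so the series converges in ℤ_5 to 1/(1 − a) = 1/(1 − (-1150)) = 1/1151. Expand this rational in ℤ_5: compute digits iteratively via d_i = x_i mod 5, x_{i+1} = (x_i − d_i)/5. The first 5 digits are (1, 0, 4, 0, 4).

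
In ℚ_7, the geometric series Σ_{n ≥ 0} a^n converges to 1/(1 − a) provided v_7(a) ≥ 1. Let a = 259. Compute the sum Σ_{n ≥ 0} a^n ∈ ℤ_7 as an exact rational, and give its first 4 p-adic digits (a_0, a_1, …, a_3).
Σ a^n = 1/(1 − a) = -1/258;  first 4 digits = (1, 2, 2, 1)

v_7(a) = 1 ≥ 1, so the series converges in ℤ_7 to 1/(1 − a) = 1/(1 − 259) = -1/258. Expand this rational in ℤ_7: compute digits iteratively via d_i = x_i mod 7, x_{i+1} = (x_i − d_i)/7. The first 4 digits are (1, 2, 2, 1).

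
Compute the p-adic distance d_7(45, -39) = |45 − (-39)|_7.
d_7(45, -39) = 1/7

Step 1 — x − y = 45 − (-39) = 84. Step 2 — v_7(84) = 1 (factor: 84 = (7^1 · 12); the sign does not affect v_p). Step 3 — |x − y|_7 = 7^{-1} = 1/7.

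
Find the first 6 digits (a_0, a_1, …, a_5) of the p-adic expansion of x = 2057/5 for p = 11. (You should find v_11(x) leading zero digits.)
(a_0, …, a_5) = (0, 0, 10, 6, 6, 6)

v_11(2057/5) = 2, so a_0 = ... = a_1 = 0. Factor out: x = 11^2 · u with u = 17/5 a unit in ℤ_11. Expand u iteratively via a_{v+i} = u_i mod 11, u_{i+1} = (u_i − a_{v+i})/11:
  u_0 = 17/5;  a_2 = 10;  u_1 = (u_0 − 10)/11 = -3/5
  u_1 = -3/5;  a_3 = 6;  u_2 = (u_1 − 6)/11 = -3/5
  u_2 = -3/5;  a_4 = 6;  u_3 = (u_2 − 6)/11 = -3/5
  u_3 = -3/5;  a_5 = 6;  u_4 = (u_3 − 6)/11 = -3/5
Digits: (0, 0, 10, 6, 6, 6).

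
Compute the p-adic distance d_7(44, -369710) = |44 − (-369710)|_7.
d_7(44, -369710) = 1/16807

Step 1 — x − y = 44 − (-369710) = 369754. Step 2 — v_7(369754) = 5 (factor: 369754 = (7^5 · 22); the sign does not affect v_p). Step 3 — |x − y|_7 = 7^{-5} = 1/16807.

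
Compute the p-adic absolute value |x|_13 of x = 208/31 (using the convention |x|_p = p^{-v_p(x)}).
|208/31|_13 = 1/13

Step 1 — compute v_13(x) by factoring powers of 13 out of the numerator and denominator: v_13(208/31) = 1. Step 2 — apply |x|_p = p^{-v_p(x)} = 13^{-1} = 1/13.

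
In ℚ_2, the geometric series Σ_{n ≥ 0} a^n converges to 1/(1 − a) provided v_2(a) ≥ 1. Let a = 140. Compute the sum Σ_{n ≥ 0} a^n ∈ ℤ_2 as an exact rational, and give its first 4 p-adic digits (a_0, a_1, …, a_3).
Σ a^n = 1/(1 − a) = -1/139;  first 4 digits = (1, 0, 1, 1)

v_2(a) = 2 ≥ 1, so the series converges in ℤ_2 to 1/(1 − a) = 1/(1 − 140) = -1/139. Expand this rational in ℤ_2: compute digits iteratively via d_i = x_i mod 2, x_{i+1} = (x_i − d_i)/2. The first 4 digits are (1, 0, 1, 1).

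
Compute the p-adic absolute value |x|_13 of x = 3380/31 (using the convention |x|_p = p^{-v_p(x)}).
|3380/31|_13 = 1/169

Step 1 — compute v_13(x) by factoring powers of 13 out of the numerator and denominator: v_13(3380/31) = 2. Step 2 — apply |x|_p = p^{-v_p(x)} = 13^{-2} = 1/169.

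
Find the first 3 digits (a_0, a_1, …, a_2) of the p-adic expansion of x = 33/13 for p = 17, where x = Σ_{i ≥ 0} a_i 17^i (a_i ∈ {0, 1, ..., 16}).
(a_0, …, a_2) = (13, 2, 9)

v_17(33/13) = 0 (numerator and denominator both coprime to 17), so x ∈ ℤ_17^×. Compute digits iteratively via a_i = x_i mod 17, x_{i+1} = (x_i − a_i)/17, with x_0 = x:
  x_0 = 33/13;  a_0 = 13;  x_1 = (x_0 − 13)/17 = -8/13
  x_1 = -8/13;  a_1 = 2;  x_2 = (x_1 − 2)/17 = -2/13
  x_2 = -2/13;  a_2 = 9;  x_3 = (x_2 − 9)/17 = -7/13
Digits: (13, 2, 9).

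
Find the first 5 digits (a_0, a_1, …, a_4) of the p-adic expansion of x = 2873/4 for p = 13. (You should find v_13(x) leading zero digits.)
(a_0, …, a_4) = (0, 0, 1, 10, 9)

v_13(2873/4) = 2, so a_0 = ... = a_1 = 0. Factor out: x = 13^2 · u with u = 17/4 a unit in ℤ_13. Expand u iteratively via a_{v+i} = u_i mod 13, u_{i+1} = (u_i − a_{v+i})/13:
  u_0 = 17/4;  a_2 = 1;  u_1 = (u_0 − 1)/13 = 1/4
  u_1 = 1/4;  a_3 = 10;  u_2 = (u_1 − 10)/13 = -3/4
  u_2 = -3/4;  a_4 = 9;  u_3 = (u_2 − 9)/13 = -3/4
Digits: (0, 0, 1, 10, 9).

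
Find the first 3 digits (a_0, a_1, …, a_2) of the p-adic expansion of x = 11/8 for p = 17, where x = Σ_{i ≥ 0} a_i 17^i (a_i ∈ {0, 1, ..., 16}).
(a_0, …, a_2) = (12, 10, 10)

v_17(11/8) = 0 (numerator and denominator both coprime to 17), so x ∈ ℤ_17^×. Compute digits iteratively via a_i = x_i mod 17, x_{i+1} = (x_i − a_i)/17, with x_0 = x:
  x_0 = 11/8;  a_0 = 12;  x_1 = (x_0 − 12)/17 = -5/8
  x_1 = -5/8;  a_1 = 10;  x_2 = (x_1 − 10)/17 = -5/8
  x_2 = -5/8;  a_2 = 10;  x_3 = (x_2 − 10)/17 = -5/8
Digits: (12, 10, 10).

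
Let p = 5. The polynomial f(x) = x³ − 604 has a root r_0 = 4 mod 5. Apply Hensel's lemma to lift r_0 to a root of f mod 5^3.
r_2 = 9 (mod 125)

Hensel: r_{i+1} = r_i − f(r_i)/f′(r_i) mod 5^{i+2}, where f′(x) = 3x². Iterate:
  r_0 = 4 (mod 5)
  r_1 = 9 (mod 25)
  r_2 = 9 (mod 125)
Final: r = 9 with f(r) ≡ 0 mod 5^3.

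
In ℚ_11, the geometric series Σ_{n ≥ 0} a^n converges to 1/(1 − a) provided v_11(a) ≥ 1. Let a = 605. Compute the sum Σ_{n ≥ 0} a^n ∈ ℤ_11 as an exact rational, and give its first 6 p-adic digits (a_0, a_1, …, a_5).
Σ a^n = 1/(1 − a) = -1/604;  first 6 digits = (1, 0, 5, 0, 3, 2)

v_11(a) = 2 ≥ 1, so the series converges in ℤ_11 to 1/(1 − a) = 1/(1 − 605) = -1/604. Expand this rational in ℤ_11: compute digits iteratively via d_i = x_i mod 11, x_{i+1} = (x_i − d_i)/11. The first 6 digits are (1, 0, 5, 0, 3, 2).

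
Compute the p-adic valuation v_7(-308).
v_7(-308) = 1

v_7(n) is the largest exponent k such that 7^k divides n. Factor out: -308 = -7^1 · 44. (Sign doesn't affect v_p.) So v_7(-308) = 1.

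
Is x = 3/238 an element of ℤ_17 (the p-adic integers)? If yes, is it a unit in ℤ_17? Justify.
x ∉ ℤ_17 (v_17(x) = -1 < 0)

ℤ_17 = {x ∈ ℚ_17 : v_17(x) ≥ 0} and ℤ_17^× = {x ∈ ℤ_17 : v_17(x) = 0}. Here v_17(3/238) = v_17(num) − v_17(den) = -1; compare against these criteria.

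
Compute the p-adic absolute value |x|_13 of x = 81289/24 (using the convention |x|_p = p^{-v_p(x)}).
|81289/24|_13 = 1/2197

Step 1 — compute v_13(x) by factoring powers of 13 out of the numerator and denominator: v_13(81289/24) = 3. Step 2 — apply |x|_p = p^{-v_p(x)} = 13^{-3} = 1/2197.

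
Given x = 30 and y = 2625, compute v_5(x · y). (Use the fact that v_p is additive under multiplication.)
v_5(78750) = 4

v_p(x) = 1 (factor: 30 = 5^1 · 6); v_p(y) = 3 (factor: 2625 = 5^3 · 21). Additivity: v_p(xy) = v_p(x) + v_p(y) = 1 + 3 = 4. (Direct check: xy = 78750 = 5^4 · (126).)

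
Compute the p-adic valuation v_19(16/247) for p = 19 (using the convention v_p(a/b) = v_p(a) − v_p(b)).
v_19(16/247) = -1

Factor powers of 19 from the numerator and denominator of the reduced fraction: 16 = 19^0 · 16 and 247 = 19^1 · 13. Apply v_p(a/b) = v_p(a) − v_p(b): v_19(16/247) = 0 − 1 = -1.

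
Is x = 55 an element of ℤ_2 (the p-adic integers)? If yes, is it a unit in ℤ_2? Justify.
x ∈ ℤ_2^× (unit); v_2(x) = 0

ℤ_2 = {x ∈ ℚ_2 : v_2(x) ≥ 0} and ℤ_2^× = {x ∈ ℤ_2 : v_2(x) = 0}. Here v_2(55) = v_2(num) − v_2(den) = 0; compare against these criteria.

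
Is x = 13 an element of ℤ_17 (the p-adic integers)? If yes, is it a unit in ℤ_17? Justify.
x ∈ ℤ_17^× (unit); v_17(x) = 0

ℤ_17 = {x ∈ ℚ_17 : v_17(x) ≥ 0} and ℤ_17^× = {x ∈ ℤ_17 : v_17(x) = 0}. Here v_17(13) = v_17(num) − v_17(den) = 0; compare against these criteria.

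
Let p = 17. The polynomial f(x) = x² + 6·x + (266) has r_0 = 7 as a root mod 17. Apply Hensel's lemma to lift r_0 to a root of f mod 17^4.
r_3 = 59711 (mod 83521)

Hensel: r_{i+1} = r_i − f(r_i)·(f′(r_i))^{-1} mod 17^{i+2}, f′(x) = 2x + 6. Iterate:
  r_0 = 7 (mod 17)
  r_1 = 177 (mod 289)
  r_2 = 755 (mod 4913)
  r_3 = 59711 (mod 83521)
Final: r = 59711 satisfies f(r) ≡ 0 mod 17^4.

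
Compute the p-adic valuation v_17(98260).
v_17(98260) = 3

v_17(n) is the largest exponent k such that 17^k divides n. Factor out: 98260 = 17^3 · 20. (Sign doesn't affect v_p.) So v_17(98260) = 3.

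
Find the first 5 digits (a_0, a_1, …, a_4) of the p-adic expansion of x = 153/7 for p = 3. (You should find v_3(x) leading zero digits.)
(a_0, …, a_4) = (0, 0, 2, 1, 1)

v_3(153/7) = 2, so a_0 = ... = a_1 = 0. Factor out: x = 3^2 · u with u = 17/7 a unit in ℤ_3. Expand u iteratively via a_{v+i} = u_i mod 3, u_{i+1} = (u_i − a_{v+i})/3:
  u_0 = 17/7;  a_2 = 2;  u_1 = (u_0 − 2)/3 = 1/7
  u_1 = 1/7;  a_3 = 1;  u_2 = (u_1 − 1)/3 = -2/7
  u_2 = -2/7;  a_4 = 1;  u_3 = (u_2 − 1)/3 = -3/7
Digits: (0, 0, 2, 1, 1).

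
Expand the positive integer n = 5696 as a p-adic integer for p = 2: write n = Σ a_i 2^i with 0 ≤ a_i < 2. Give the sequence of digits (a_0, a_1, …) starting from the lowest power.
(a_0, a_1, …) = (0, 0, 0, 0, 0, 0, 1, 0, 0, 1, 1, 0, 1)

Repeated division by 2 gives the digits low-to-high: 5696 = 1·2^6 + 1·2^9 + 1·2^10 + 1·2^12. Digit sequence: (0, 0, 0, 0, 0, 0, 1, 0, 0, 1, 1, 0, 1).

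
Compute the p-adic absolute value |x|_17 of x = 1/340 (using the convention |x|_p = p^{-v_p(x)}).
|1/340|_17 = 17

Step 1 — compute v_17(x) by factoring powers of 17 out of the numerator and denominator: v_17(1/340) = -1. Step 2 — apply |x|_p = p^{-v_p(x)} = 17^{1} = 17.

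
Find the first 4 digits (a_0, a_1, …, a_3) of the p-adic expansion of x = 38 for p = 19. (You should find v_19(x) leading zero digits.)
(a_0, …, a_3) = (0, 2, 0, 0)

v_19(38) = 1, so a_0 = ... = a_0 = 0. Factor out: x = 19^1 · u with u = 2 a unit in ℤ_19. Expand u iteratively via a_{v+i} = u_i mod 19, u_{i+1} = (u_i − a_{v+i})/19:
  u_0 = 2;  a_1 = 2;  u_1 = (u_0 − 2)/19 = 0
  u_1 = 0;  a_2 = 0;  u_2 = (u_1 − 0)/19 = 0
  u_2 = 0;  a_3 = 0;  u_3 = (u_2 − 0)/19 = 0
Digits: (0, 2, 0, 0).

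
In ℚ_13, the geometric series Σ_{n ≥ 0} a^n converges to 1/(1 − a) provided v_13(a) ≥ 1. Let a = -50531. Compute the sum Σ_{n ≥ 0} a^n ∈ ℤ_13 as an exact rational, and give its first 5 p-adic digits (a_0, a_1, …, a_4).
Σ a^n = 1/(1 − a) = 1/50532;  first 5 digits = (1, 0, 0, 3, 11)

v_13(a) = 3 ≥ 1, so the series converges in ℤ_13 to 1/(1 − a) = 1/(1 − (-50531)) = 1/50532. Expand this rational in ℤ_13: compute digits iteratively via d_i = x_i mod 13, x_{i+1} = (x_i − d_i)/13. The first 5 digits are (1, 0, 0, 3, 11).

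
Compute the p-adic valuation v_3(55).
v_3(55) = 0

v_3(n) is the largest exponent k such that 3^k divides n. Factor out: 55 = 3^0 · 55. (Sign doesn't affect v_p.) So v_3(55) = 0.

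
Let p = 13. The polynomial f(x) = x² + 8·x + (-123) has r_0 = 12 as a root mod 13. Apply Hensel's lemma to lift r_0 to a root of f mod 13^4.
r_3 = 17315 (mod 28561)

Hensel: r_{i+1} = r_i − f(r_i)·(f′(r_i))^{-1} mod 13^{i+2}, f′(x) = 2x + 8. Iterate:
  r_0 = 12 (mod 13)
  r_1 = 77 (mod 169)
  r_2 = 1936 (mod 2197)
  r_3 = 17315 (mod 28561)
Final: r = 17315 satisfies f(r) ≡ 0 mod 13^4.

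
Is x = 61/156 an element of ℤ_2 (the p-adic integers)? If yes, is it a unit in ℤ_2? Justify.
x ∉ ℤ_2 (v_2(x) = -2 < 0)

ℤ_2 = {x ∈ ℚ_2 : v_2(x) ≥ 0} and ℤ_2^× = {x ∈ ℤ_2 : v_2(x) = 0}. Here v_2(61/156) = v_2(num) − v_2(den) = -2; compare against these criteria.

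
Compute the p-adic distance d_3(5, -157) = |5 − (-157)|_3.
d_3(5, -157) = 1/81

Step 1 — x − y = 5 − (-157) = 162. Step 2 — v_3(162) = 4 (factor: 162 = (3^4 · 2); the sign does not affect v_p). Step 3 — |x − y|_3 = 3^{-4} = 1/81.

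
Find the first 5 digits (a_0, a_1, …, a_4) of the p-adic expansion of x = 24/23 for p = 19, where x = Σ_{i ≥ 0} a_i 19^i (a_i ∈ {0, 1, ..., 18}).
(a_0, …, a_4) = (6, 8, 7, 12, 1)

v_19(24/23) = 0 (numerator and denominator both coprime to 19), so x ∈ ℤ_19^×. Compute digits iteratively via a_i = x_i mod 19, x_{i+1} = (x_i − a_i)/19, with x_0 = x:
  x_0 = 24/23;  a_0 = 6;  x_1 = (x_0 − 6)/19 = -6/23
  x_1 = -6/23;  a_1 = 8;  x_2 = (x_1 − 8)/19 = -10/23
  x_2 = -10/23;  a_2 = 7;  x_3 = (x_2 − 7)/19 = -9/23
  x_3 = -9/23;  a_3 = 12;  x_4 = (x_3 − 12)/19 = -15/23
  x_4 = -15/23;  a_4 = 1;  x_5 = (x_4 − 1)/19 = -2/23
Digits: (6, 8, 7, 12, 1).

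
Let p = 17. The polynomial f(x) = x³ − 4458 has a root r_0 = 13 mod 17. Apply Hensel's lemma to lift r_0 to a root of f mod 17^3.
r_2 = 2631 (mod 4913)

Hensel: r_{i+1} = r_i − f(r_i)/f′(r_i) mod 17^{i+2}, where f′(x) = 3x². Iterate:
  r_0 = 13 (mod 17)
  r_1 = 30 (mod 289)
  r_2 = 2631 (mod 4913)
Final: r = 2631 with f(r) ≡ 0 mod 17^3.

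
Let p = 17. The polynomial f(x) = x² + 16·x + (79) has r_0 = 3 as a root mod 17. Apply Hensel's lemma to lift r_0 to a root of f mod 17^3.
r_2 = 785 (mod 4913)

Hensel: r_{i+1} = r_i − f(r_i)·(f′(r_i))^{-1} mod 17^{i+2}, f′(x) = 2x + 16. Iterate:
  r_0 = 3 (mod 17)
  r_1 = 207 (mod 289)
  r_2 = 785 (mod 4913)
Final: r = 785 satisfies f(r) ≡ 0 mod 17^3.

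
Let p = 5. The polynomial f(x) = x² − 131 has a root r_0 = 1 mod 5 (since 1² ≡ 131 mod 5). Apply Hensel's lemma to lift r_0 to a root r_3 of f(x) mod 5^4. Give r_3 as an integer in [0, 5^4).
r_3 = 266 (mod 625)

Hensel's recurrence: r_{i+1} = r_i − f(r_i)·(f′(r_i))^{-1} mod 5^{i+2}, with f′(x) = 2x. Iterate:
  r_0 = 1 (mod 5)
  r_1 = 16 (mod 25)
  r_2 = 16 (mod 125)
  r_3 = 266 (mod 625)
Final: r_3 = 266, and one checks f(r_3) ≡ 0 mod 5^4.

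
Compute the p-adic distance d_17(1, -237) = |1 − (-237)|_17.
d_17(1, -237) = 1/17

Step 1 — x − y = 1 − (-237) = 238. Step 2 — v_17(238) = 1 (factor: 238 = (17^1 · 14); the sign does not affect v_p). Step 3 — |x − y|_17 = 17^{-1} = 1/17.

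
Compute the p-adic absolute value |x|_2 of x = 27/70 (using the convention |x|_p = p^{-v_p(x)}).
|27/70|_2 = 2

Step 1 — compute v_2(x) by factoring powers of 2 out of the numerator and denominator: v_2(27/70) = -1. Step 2 — apply |x|_p = p^{-v_p(x)} = 2^{1} = 2.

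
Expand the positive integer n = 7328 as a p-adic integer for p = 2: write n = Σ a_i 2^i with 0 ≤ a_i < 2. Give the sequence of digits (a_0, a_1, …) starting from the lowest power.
(a_0, a_1, …) = (0, 0, 0, 0, 0, 1, 0, 1, 0, 0, 1, 1, 1)

Repeated division by 2 gives the digits low-to-high: 7328 = 1·2^5 + 1·2^7 + 1·2^10 + 1·2^11 + 1·2^12. Digit sequence: (0, 0, 0, 0, 0, 1, 0, 1, 0, 0, 1, 1, 1).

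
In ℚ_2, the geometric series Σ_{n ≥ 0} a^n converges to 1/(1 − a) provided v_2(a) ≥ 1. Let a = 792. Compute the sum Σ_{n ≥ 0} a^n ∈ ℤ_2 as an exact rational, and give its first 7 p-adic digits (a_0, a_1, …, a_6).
Σ a^n = 1/(1 − a) = -1/791;  first 7 digits = (1, 0, 0, 1, 1, 0, 1)

v_2(a) = 3 ≥ 1, so the series converges in ℤ_2 to 1/(1 − a) = 1/(1 − 792) = -1/791. Expand this rational in ℤ_2: compute digits iteratively via d_i = x_i mod 2, x_{i+1} = (x_i − d_i)/2. The first 7 digits are (1, 0, 0, 1, 1, 0, 1).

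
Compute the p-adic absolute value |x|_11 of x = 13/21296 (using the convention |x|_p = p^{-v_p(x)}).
|13/21296|_11 = 1331

Step 1 — compute v_11(x) by factoring powers of 11 out of the numerator and denominator: v_11(13/21296) = -3. Step 2 — apply |x|_p = p^{-v_p(x)} = 11^{3} = 1331.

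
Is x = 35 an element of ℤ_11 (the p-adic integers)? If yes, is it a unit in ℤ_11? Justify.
x ∈ ℤ_11^× (unit); v_11(x) = 0

ℤ_11 = {x ∈ ℚ_11 : v_11(x) ≥ 0} and ℤ_11^× = {x ∈ ℤ_11 : v_11(x) = 0}. Here v_11(35) = v_11(num) − v_11(den) = 0; compare against these criteria.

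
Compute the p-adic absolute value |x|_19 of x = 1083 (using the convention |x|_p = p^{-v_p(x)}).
|1083|_19 = 1/361

Step 1 — compute v_19(x) by factoring powers of 19 out of the numerator and denominator: v_19(1083) = 2. Step 2 — apply |x|_p = p^{-v_p(x)} = 19^{-2} = 1/361.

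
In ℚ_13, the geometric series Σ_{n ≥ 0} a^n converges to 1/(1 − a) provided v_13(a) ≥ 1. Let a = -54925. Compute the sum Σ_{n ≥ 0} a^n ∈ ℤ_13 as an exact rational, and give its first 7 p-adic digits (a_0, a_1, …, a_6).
Σ a^n = 1/(1 − a) = 1/54926;  first 7 digits = (1, 0, 0, 1, 11, 12, 0)

v_13(a) = 3 ≥ 1, so the series converges in ℤ_13 to 1/(1 − a) = 1/(1 − (-54925)) = 1/54926. Expand this rational in ℤ_13: compute digits iteratively via d_i = x_i mod 13, x_{i+1} = (x_i − d_i)/13. The first 7 digits are (1, 0, 0, 1, 11, 12, 0).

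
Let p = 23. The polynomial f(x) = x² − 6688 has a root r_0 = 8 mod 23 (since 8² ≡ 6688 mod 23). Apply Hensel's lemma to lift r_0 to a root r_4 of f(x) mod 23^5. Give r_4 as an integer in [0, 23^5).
r_4 = 5388816 (mod 6436343)

Hensel's recurrence: r_{i+1} = r_i − f(r_i)·(f′(r_i))^{-1} mod 23^{i+2}, with f′(x) = 2x. Iterate:
  r_0 = 8 (mod 23)
  r_1 = 422 (mod 529)
  r_2 = 11002 (mod 12167)
  r_3 = 71837 (mod 279841)
  r_4 = 5388816 (mod 6436343)
Final: r_4 = 5388816, and one checks f(r_4) ≡ 0 mod 23^5.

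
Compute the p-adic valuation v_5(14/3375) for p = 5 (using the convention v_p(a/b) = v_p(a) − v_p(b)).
v_5(14/3375) = -3

Factor powers of 5 from the numerator and denominator of the reduced fraction: 14 = 5^0 · 14 and 3375 = 5^3 · 27. Apply v_p(a/b) = v_p(a) − v_p(b): v_5(14/3375) = 0 − 3 = -3.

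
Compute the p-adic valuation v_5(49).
v_5(49) = 0

v_5(n) is the largest exponent k such that 5^k divides n. Factor out: 49 = 5^0 · 49. (Sign doesn't affect v_p.) So v_5(49) = 0.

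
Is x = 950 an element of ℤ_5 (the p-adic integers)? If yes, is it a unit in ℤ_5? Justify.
x ∈ ℤ_5 but not a unit; v_5(x) = 2 > 0

ℤ_5 = {x ∈ ℚ_5 : v_5(x) ≥ 0} and ℤ_5^× = {x ∈ ℤ_5 : v_5(x) = 0}. Here v_5(950) = v_5(num) − v_5(den) = 2; compare against these criteria.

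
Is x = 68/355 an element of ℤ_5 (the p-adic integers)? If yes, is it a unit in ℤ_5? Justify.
x ∉ ℤ_5 (v_5(x) = -1 < 0)

ℤ_5 = {x ∈ ℚ_5 : v_5(x) ≥ 0} and ℤ_5^× = {x ∈ ℤ_5 : v_5(x) = 0}. Here v_5(68/355) = v_5(num) − v_5(den) = -1; compare against these criteria.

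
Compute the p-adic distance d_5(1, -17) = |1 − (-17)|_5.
d_5(1, -17) = 1

Step 1 — x − y = 1 − (-17) = 18. Step 2 — v_5(18) = 0 (factor: 18 = (5^0 · 18); the sign does not affect v_p). Step 3 — |x − y|_5 = 5^{0} = 1.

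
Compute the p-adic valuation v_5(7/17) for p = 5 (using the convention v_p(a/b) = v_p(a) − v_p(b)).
v_5(7/17) = 0

Factor powers of 5 from the numerator and denominator of the reduced fraction: 7 = 5^0 · 7 and 17 = 5^0 · 17. Apply v_p(a/b) = v_p(a) − v_p(b): v_5(7/17) = 0 − 0 = 0.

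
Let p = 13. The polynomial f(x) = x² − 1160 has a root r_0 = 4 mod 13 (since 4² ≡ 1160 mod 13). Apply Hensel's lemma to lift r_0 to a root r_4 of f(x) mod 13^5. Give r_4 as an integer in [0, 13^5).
r_4 = 293362 (mod 371293)

Hensel's recurrence: r_{i+1} = r_i − f(r_i)·(f′(r_i))^{-1} mod 13^{i+2}, with f′(x) = 2x. Iterate:
  r_0 = 4 (mod 13)
  r_1 = 147 (mod 169)
  r_2 = 1161 (mod 2197)
  r_3 = 7752 (mod 28561)
  r_4 = 293362 (mod 371293)
Final: r_4 = 293362, and one checks f(r_4) ≡ 0 mod 13^5.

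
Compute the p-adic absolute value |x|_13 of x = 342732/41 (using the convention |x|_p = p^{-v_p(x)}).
|342732/41|_13 = 1/28561

Step 1 — compute v_13(x) by factoring powers of 13 out of the numerator and denominator: v_13(342732/41) = 4. Step 2 — apply |x|_p = p^{-v_p(x)} = 13^{-4} = 1/28561.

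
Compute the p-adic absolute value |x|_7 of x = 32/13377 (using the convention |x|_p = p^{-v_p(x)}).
|32/13377|_7 = 343

Step 1 — compute v_7(x) by factoring powers of 7 out of the numerator and denominator: v_7(32/13377) = -3. Step 2 — apply |x|_p = p^{-v_p(x)} = 7^{3} = 343.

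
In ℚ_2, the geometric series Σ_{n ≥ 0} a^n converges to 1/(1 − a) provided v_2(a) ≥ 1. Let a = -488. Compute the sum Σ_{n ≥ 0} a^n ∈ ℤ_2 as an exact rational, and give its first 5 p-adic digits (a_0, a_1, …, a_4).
Σ a^n = 1/(1 − a) = 1/489;  first 5 digits = (1, 0, 0, 1, 1)

v_2(a) = 3 ≥ 1, so the series converges in ℤ_2 to 1/(1 − a) = 1/(1 − (-488)) = 1/489. Expand this rational in ℤ_2: compute digits iteratively via d_i = x_i mod 2, x_{i+1} = (x_i − d_i)/2. The first 5 digits are (1, 0, 0, 1, 1).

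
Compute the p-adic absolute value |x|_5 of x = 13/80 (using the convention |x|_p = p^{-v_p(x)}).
|13/80|_5 = 5

Step 1 — compute v_5(x) by factoring powers of 5 out of the numerator and denominator: v_5(13/80) = -1. Step 2 — apply |x|_p = p^{-v_p(x)} = 5^{1} = 5.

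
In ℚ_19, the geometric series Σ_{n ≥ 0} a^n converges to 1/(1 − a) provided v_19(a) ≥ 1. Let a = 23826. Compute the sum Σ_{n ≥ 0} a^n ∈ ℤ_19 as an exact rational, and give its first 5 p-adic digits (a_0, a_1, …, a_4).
Σ a^n = 1/(1 − a) = -1/23825;  first 5 digits = (1, 0, 9, 3, 5)

v_19(a) = 2 ≥ 1, so the series converges in ℤ_19 to 1/(1 − a) = 1/(1 − 23826) = -1/23825. Expand this rational in ℤ_19: compute digits iteratively via d_i = x_i mod 19, x_{i+1} = (x_i − d_i)/19. The first 5 digits are (1, 0, 9, 3, 5).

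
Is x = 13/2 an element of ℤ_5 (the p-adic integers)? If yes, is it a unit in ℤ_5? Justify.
x ∈ ℤ_5^× (unit); v_5(x) = 0

ℤ_5 = {x ∈ ℚ_5 : v_5(x) ≥ 0} and ℤ_5^× = {x ∈ ℤ_5 : v_5(x) = 0}. Here v_5(13/2) = v_5(num) − v_5(den) = 0; compare against these criteria.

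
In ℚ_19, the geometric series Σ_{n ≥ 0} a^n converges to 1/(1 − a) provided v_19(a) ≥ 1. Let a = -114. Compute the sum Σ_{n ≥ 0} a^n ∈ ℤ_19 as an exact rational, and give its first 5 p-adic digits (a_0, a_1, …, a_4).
Σ a^n = 1/(1 − a) = 1/115;  first 5 digits = (1, 13, 16, 13, 11)

v_19(a) = 1 ≥ 1, so the series converges in ℤ_19 to 1/(1 − a) = 1/(1 − (-114)) = 1/115. Expand this rational in ℤ_19: compute digits iteratively via d_i = x_i mod 19, x_{i+1} = (x_i − d_i)/19. The first 5 digits are (1, 13, 16, 13, 11).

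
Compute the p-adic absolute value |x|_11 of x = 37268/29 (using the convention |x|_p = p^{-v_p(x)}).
|37268/29|_11 = 1/1331

Step 1 — compute v_11(x) by factoring powers of 11 out of the numerator and denominator: v_11(37268/29) = 3. Step 2 — apply |x|_p = p^{-v_p(x)} = 11^{-3} = 1/1331.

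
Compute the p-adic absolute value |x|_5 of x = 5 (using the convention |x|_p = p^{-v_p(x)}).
|5|_5 = 1/5

Step 1 — compute v_5(x) by factoring powers of 5 out of the numerator and denominator: v_5(5) = 1. Step 2 — apply |x|_p = p^{-v_p(x)} = 5^{-1} = 1/5.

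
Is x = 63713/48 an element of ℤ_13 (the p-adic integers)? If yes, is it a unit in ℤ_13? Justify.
x ∈ ℤ_13 but not a unit; v_13(x) = 3 > 0

ℤ_13 = {x ∈ ℚ_13 : v_13(x) ≥ 0} and ℤ_13^× = {x ∈ ℤ_13 : v_13(x) = 0}. Here v_13(63713/48) = v_13(num) − v_13(den) = 3; compare against these criteria.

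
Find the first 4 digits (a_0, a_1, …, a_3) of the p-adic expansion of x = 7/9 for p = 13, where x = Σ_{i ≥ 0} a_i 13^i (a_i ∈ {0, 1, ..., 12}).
(a_0, …, a_3) = (8, 11, 2, 7)

v_13(7/9) = 0 (numerator and denominator both coprime to 13), so x ∈ ℤ_13^×. Compute digits iteratively via a_i = x_i mod 13, x_{i+1} = (x_i − a_i)/13, with x_0 = x:
  x_0 = 7/9;  a_0 = 8;  x_1 = (x_0 − 8)/13 = -5/9
  x_1 = -5/9;  a_1 = 11;  x_2 = (x_1 − 11)/13 = -8/9
  x_2 = -8/9;  a_2 = 2;  x_3 = (x_2 − 2)/13 = -2/9
  x_3 = -2/9;  a_3 = 7;  x_4 = (x_3 − 7)/13 = -5/9
Digits: (8, 11, 2, 7).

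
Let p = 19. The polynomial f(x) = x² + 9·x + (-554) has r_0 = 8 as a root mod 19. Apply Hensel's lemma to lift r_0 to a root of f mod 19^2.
r_1 = 198 (mod 361)

Hensel: r_{i+1} = r_i − f(r_i)·(f′(r_i))^{-1} mod 19^{i+2}, f′(x) = 2x + 9. Iterate:
  r_0 = 8 (mod 19)
  r_1 = 198 (mod 361)
Final: r = 198 satisfies f(r) ≡ 0 mod 19^2.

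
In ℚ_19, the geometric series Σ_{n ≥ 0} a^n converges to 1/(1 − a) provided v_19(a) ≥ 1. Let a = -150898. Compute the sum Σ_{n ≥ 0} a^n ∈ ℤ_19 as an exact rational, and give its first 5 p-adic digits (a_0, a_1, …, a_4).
Σ a^n = 1/(1 − a) = 1/150899;  first 5 digits = (1, 0, 0, 16, 17)

v_19(a) = 3 ≥ 1, so the series converges in ℤ_19 to 1/(1 − a) = 1/(1 − (-150898)) = 1/150899. Expand this rational in ℤ_19: compute digits iteratively via d_i = x_i mod 19, x_{i+1} = (x_i − d_i)/19. The first 5 digits are (1, 0, 0, 16, 17).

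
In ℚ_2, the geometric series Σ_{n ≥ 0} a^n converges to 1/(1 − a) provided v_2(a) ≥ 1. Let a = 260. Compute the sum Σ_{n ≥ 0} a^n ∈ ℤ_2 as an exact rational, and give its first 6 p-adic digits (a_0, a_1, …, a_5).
Σ a^n = 1/(1 − a) = -1/259;  first 6 digits = (1, 0, 1, 0, 1, 0)

v_2(a) = 2 ≥ 1, so the series converges in ℤ_2 to 1/(1 − a) = 1/(1 − 260) = -1/259. Expand this rational in ℤ_2: compute digits iteratively via d_i = x_i mod 2, x_{i+1} = (x_i − d_i)/2. The first 6 digits are (1, 0, 1, 0, 1, 0).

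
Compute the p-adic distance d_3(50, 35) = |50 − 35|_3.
d_3(50, 35) = 1/3

Step 1 — x − y = 50 − 35 = 15. Step 2 — v_3(15) = 1 (factor: 15 = (3^1 · 5); the sign does not affect v_p). Step 3 — |x − y|_3 = 3^{-1} = 1/3.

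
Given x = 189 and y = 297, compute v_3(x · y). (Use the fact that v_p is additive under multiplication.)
v_3(56133) = 6

v_p(x) = 3 (factor: 189 = 3^3 · 7); v_p(y) = 3 (factor: 297 = 3^3 · 11). Additivity: v_p(xy) = v_p(x) + v_p(y) = 3 + 3 = 6. (Direct check: xy = 56133 = 3^6 · (77).)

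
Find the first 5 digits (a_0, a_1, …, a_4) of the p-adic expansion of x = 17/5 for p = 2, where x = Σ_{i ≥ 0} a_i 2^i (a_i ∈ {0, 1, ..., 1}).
(a_0, …, a_4) = (1, 0, 1, 1, 1)

v_2(17/5) = 0 (numerator and denominator both coprime to 2), so x ∈ ℤ_2^×. Compute digits iteratively via a_i = x_i mod 2, x_{i+1} = (x_i − a_i)/2, with x_0 = x:
  x_0 = 17/5;  a_0 = 1;  x_1 = (x_0 − 1)/2 = 6/5
  x_1 = 6/5;  a_1 = 0;  x_2 = (x_1 − 0)/2 = 3/5
  x_2 = 3/5;  a_2 = 1;  x_3 = (x_2 − 1)/2 = -1/5
  x_3 = -1/5;  a_3 = 1;  x_4 = (x_3 − 1)/2 = -3/5
  x_4 = -3/5;  a_4 = 1;  x_5 = (x_4 − 1)/2 = -4/5
Digits: (1, 0, 1, 1, 1).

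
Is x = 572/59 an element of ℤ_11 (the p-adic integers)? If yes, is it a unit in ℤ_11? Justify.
x ∈ ℤ_11 but not a unit; v_11(x) = 1 > 0

ℤ_11 = {x ∈ ℚ_11 : v_11(x) ≥ 0} and ℤ_11^× = {x ∈ ℤ_11 : v_11(x) = 0}. Here v_11(572/59) = v_11(num) − v_11(den) = 1; compare against these criteria.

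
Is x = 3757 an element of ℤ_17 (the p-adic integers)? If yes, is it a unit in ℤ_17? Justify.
x ∈ ℤ_17 but not a unit; v_17(x) = 2 > 0

ℤ_17 = {x ∈ ℚ_17 : v_17(x) ≥ 0} and ℤ_17^× = {x ∈ ℤ_17 : v_17(x) = 0}. Here v_17(3757) = v_17(num) − v_17(den) = 2; compare against these criteria.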